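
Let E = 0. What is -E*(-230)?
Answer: 0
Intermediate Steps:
-E*(-230) = -0*(-230) = -1*0*(-230) = 0*(-230) = 0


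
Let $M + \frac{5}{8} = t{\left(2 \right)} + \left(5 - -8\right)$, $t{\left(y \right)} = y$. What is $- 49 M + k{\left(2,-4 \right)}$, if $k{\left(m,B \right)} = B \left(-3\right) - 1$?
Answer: $- \frac{5547}{8} \approx -693.38$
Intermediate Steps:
$k{\left(m,B \right)} = -1 - 3 B$ ($k{\left(m,B \right)} = - 3 B - 1 = -1 - 3 B$)
$M = \frac{115}{8}$ ($M = - \frac{5}{8} + \left(2 + \left(5 - -8\right)\right) = - \frac{5}{8} + \left(2 + \left(5 + 8\right)\right) = - \frac{5}{8} + \left(2 + 13\right) = - \frac{5}{8} + 15 = \frac{115}{8} \approx 14.375$)
$- 49 M + k{\left(2,-4 \right)} = \left(-49\right) \frac{115}{8} - -11 = - \frac{5635}{8} + \left(-1 + 12\right) = - \frac{5635}{8} + 11 = - \frac{5547}{8}$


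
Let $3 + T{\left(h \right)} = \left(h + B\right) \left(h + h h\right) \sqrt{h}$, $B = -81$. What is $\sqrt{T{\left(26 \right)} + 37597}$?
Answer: $\sqrt{37594 - 38610 \sqrt{26}} \approx 399.1 i$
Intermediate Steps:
$T{\left(h \right)} = -3 + \sqrt{h} \left(-81 + h\right) \left(h + h^{2}\right)$ ($T{\left(h \right)} = -3 + \left(h - 81\right) \left(h + h h\right) \sqrt{h} = -3 + \left(-81 + h\right) \left(h + h^{2}\right) \sqrt{h} = -3 + \sqrt{h} \left(-81 + h\right) \left(h + h^{2}\right)$)
$\sqrt{T{\left(26 \right)} + 37597} = \sqrt{\left(-3 + 26^{\frac{7}{2}} - 81 \cdot 26^{\frac{3}{2}} - 80 \cdot 26^{\frac{5}{2}}\right) + 37597} = \sqrt{\left(-3 + 17576 \sqrt{26} - 81 \cdot 26 \sqrt{26} - 80 \cdot 676 \sqrt{26}\right) + 37597} = \sqrt{\left(-3 + 17576 \sqrt{26} - 2106 \sqrt{26} - 54080 \sqrt{26}\right) + 37597} = \sqrt{\left(-3 - 38610 \sqrt{26}\right) + 37597} = \sqrt{37594 - 38610 \sqrt{26}}$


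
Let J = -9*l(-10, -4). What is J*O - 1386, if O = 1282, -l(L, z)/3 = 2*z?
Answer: -278298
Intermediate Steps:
l(L, z) = -6*z
J = -216 (J = -(-54)*(-4) = -9*24 = -216)
J*O - 1386 = -216*1282 - 1386 = -276912 - 1386 = -278298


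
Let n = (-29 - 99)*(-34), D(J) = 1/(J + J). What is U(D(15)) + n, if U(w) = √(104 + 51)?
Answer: 4352 + √155 ≈ 4364.5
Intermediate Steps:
D(J) = 1/(2*J)
n = 4352 (n = -128*(-34) = 4352)
U(w) = √155
U(D(15)) + n = √155 + 4352 = 4352 + √155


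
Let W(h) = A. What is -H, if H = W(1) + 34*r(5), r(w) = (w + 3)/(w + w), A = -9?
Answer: -91/5 ≈ -18.200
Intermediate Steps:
r(w) = (3 + w)/(2*w) (r(w) = (3 + w)/((2*w)) = (3 + w)*(1/(2*w)) = (3 + w)/(2*w))
W(h) = -9
H = 91/5 (H = -9 + 34*((½)*(3 + 5)/5) = -9 + 34*((½)*(⅕)*8) = -9 + 34*(⅘) = -9 + 136/5 = 91/5 ≈ 18.200)
-H = -1*91/5 = -91/5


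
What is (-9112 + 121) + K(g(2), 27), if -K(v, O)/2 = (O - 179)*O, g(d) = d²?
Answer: -783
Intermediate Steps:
K(v, O) = -2*O*(-179 + O) (K(v, O) = -2*(O - 179)*O = -2*(-179 + O)*O = -2*O*(-179 + O))
(-9112 + 121) + K(g(2), 27) = (-9112 + 121) + 2*27*(179 - 1*27) = -8991 + 2*27*(179 - 27) = -8991 + 2*27*152 = -8991 + 8208 = -783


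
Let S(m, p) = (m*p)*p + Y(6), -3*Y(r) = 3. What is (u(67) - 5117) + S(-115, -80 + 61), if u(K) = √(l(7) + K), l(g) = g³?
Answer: -46633 + √410 ≈ -46613.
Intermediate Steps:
Y(r) = -1 (Y(r) = -⅓*3 = -1)
S(m, p) = -1 + m*p² (S(m, p) = (m*p)*p - 1 = m*p² - 1 = -1 + m*p²)
u(K) = √(343 + K) (u(K) = √(7³ + K) = √(343 + K))
(u(67) - 5117) + S(-115, -80 + 61) = (√(343 + 67) - 5117) + (-1 - 115*(-80 + 61)²) = (√410 - 5117) + (-1 - 115*(-19)²) = (-5117 + √410) + (-1 - 115*361) = (-5117 + √410) + (-1 - 41515) = (-5117 + √410) - 41516 = -46633 + √410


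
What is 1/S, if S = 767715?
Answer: 1/767715 ≈ 1.3026e-6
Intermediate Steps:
1/S = 1/767715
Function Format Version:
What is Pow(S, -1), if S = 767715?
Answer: Rational(1, 767715) ≈ 1.3026e-6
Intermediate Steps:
Pow(S, -1) = Pow(767715, -1) = Rational(1, 767715)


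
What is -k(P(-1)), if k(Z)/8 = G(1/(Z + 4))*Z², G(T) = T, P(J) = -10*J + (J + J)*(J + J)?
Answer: -784/9 ≈ -87.111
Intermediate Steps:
P(J) = -10*J + 4*J² (P(J) = -10*J + (2*J)*(2*J) = -10*J + 4*J²)
k(Z) = 8*Z²/(4 + Z) (k(Z) = 8*(Z²/(Z + 4)) = 8*(Z²/(4 + Z)) = 8*Z²/(4 + Z))
-k(P(-1)) = -8*(2*(-1)*(-5 + 2*(-1)))²/(4 + 2*(-1)*(-5 + 2*(-1))) = -8*(2*(-1)*(-5 - 2))²/(4 + 2*(-1)*(-5 - 2)) = -8*(2*(-1)*(-7))²/(4 + 2*(-1)*(-7)) = -8*14²/(4 + 14) = -8*196/18 = -1*784/9 = -784/9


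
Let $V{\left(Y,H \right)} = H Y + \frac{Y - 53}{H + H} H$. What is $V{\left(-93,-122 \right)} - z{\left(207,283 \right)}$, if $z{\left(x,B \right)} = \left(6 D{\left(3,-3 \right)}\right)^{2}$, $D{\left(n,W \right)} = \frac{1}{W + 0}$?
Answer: $11269$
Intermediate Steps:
$D{\left(n,W \right)} = \frac{1}{W}$
$z{\left(x,B \right)} = 4$ ($z{\left(x,B \right)} = \left(\frac{6}{-3}\right)^{2} = \left(6 \left(- \frac{1}{3}\right)\right)^{2} = \left(-2\right)^{2} = 4$)
$V{\left(Y,H \right)} = - \frac{53}{2} + \frac{Y}{2} + H Y$ ($V{\left(Y,H \right)} = H Y + \frac{-53 + Y}{2 H} H = H Y + \left(- \frac{53}{2} + \frac{Y}{2}\right) = - \frac{53}{2} + \frac{Y}{2} + H Y$)
$V{\left(-93,-122 \right)} - z{\left(207,283 \right)} = \left(- \frac{53}{2} + \frac{1}{2} \left(-93\right) - -11346\right) - 4 = \left(- \frac{53}{2} - \frac{93}{2} + 11346\right) - 4 = 11273 - 4 = 11269$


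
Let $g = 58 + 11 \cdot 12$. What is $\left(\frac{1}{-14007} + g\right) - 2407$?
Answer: $- \frac{31053520}{14007} \approx -2217.0$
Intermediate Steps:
$g = 190$ ($g = 58 + 132 = 190$)
$\left(\frac{1}{-14007} + g\right) - 2407 = \left(\frac{1}{-14007} + 190\right) - 2407 = \left(- \frac{1}{14007} + 190\right) - 2407 = \frac{2661329}{14007} - 2407 = - \frac{31053520}{14007}$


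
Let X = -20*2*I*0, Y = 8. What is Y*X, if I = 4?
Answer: 0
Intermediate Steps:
X = 0 (X = -20*2*4*0 = -160*0 = -20*0 = 0)
Y*X = 8*0 = 0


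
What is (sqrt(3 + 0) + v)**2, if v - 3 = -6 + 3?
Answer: 3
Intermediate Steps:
v = 0 (v = 3 + (-6 + 3) = 3 - 3 = 0)
(sqrt(3 + 0) + v)**2 = (sqrt(3 + 0) + 0)**2 = (sqrt(3) + 0)**2 = (sqrt(3))**2 = 3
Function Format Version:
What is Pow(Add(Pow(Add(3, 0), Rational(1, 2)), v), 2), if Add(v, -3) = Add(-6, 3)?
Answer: 3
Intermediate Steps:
v = 0 (v = Add(3, Add(-6, 3)) = Add(3, -3) = 0)
Pow(Add(Pow(Add(3, 0), Rational(1, 2)), v), 2) = Pow(Add(Pow(Add(3, 0), Rational(1, 2)), 0), 2) = Pow(Add(Pow(3, Rational(1, 2)), 0), 2) = Pow(Pow(3, Rational(1, 2)), 2) = 3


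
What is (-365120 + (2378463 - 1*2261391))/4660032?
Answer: -15503/291252 ≈ -0.053229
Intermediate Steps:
(-365120 + (2378463 - 1*2261391))/4660032 = (-365120 + (2378463 - 2261391))*(1/4660032) = (-365120 + 117072)*(1/4660032) = -248048*1/4660032 = -15503/291252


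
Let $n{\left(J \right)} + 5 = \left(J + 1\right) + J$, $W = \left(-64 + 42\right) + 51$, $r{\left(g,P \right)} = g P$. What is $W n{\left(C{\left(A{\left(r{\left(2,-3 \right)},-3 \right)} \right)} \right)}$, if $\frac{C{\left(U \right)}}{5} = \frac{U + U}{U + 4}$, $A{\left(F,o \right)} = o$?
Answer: $-1856$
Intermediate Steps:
$r{\left(g,P \right)} = P g$
$C{\left(U \right)} = \frac{10 U}{4 + U}$ ($C{\left(U \right)} = 5 \frac{U + U}{U + 4} = 5 \frac{2 U}{4 + U} = \frac{10 U}{4 + U}$)
$W = 29$ ($W = -22 + 51 = 29$)
$n{\left(J \right)} = -4 + 2 J$ ($n{\left(J \right)} = -5 + \left(\left(J + 1\right) + J\right) = -5 + \left(\left(1 + J\right) + J\right) = -5 + \left(1 + 2 J\right) = -4 + 2 J$)
$W n{\left(C{\left(A{\left(r{\left(2,-3 \right)},-3 \right)} \right)} \right)} = 29 \left(-4 + 2 \cdot 10 \left(-3\right) \frac{1}{4 - 3}\right) = 29 \left(-4 + 2 \cdot 10 \left(-3\right) 1^{-1}\right) = 29 \left(-4 + 2 \cdot 10 \left(-3\right) 1\right) = 29 \left(-4 + 2 \left(-30\right)\right) = 29 \left(-4 - 60\right) = 29 \left(-64\right) = -1856$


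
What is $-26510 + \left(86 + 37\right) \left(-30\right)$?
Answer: $-30200$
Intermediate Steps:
$-26510 + \left(86 + 37\right) \left(-30\right) = -26510 + 123 \left(-30\right) = -26510 - 3690 = -30200$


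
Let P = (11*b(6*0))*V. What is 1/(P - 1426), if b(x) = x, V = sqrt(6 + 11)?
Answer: -1/1426 ≈ -0.00070126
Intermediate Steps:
V = sqrt(17) ≈ 4.1231
P = 0 (P = (11*(6*0))*sqrt(17) = (11*0)*sqrt(17) = 0*sqrt(17) = 0)
1/(P - 1426) = 1/(0 - 1426) = 1/(-1426) = -1/1426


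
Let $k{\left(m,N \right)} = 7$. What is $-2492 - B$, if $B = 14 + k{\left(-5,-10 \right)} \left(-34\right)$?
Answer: $-2268$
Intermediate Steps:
$B = -224$ ($B = 14 + 7 \left(-34\right) = 14 - 238 = -224$)
$-2492 - B = -2492 - -224 = -2492 + 224 = -2268$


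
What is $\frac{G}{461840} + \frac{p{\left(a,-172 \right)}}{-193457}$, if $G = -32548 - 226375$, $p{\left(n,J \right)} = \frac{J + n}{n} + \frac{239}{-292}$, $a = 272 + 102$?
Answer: $- \frac{683783207329501}{1219664715192880} \approx -0.56063$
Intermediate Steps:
$a = 374$
$p{\left(n,J \right)} = - \frac{239}{292} + \frac{J + n}{n}$ ($p{\left(n,J \right)} = \frac{J + n}{n} + 239 \left(- \frac{1}{292}\right) = \frac{J + n}{n} - \frac{239}{292} = - \frac{239}{292} + \frac{J + n}{n}$)
$G = -258923$ ($G = -32548 - 226375 = -258923$)
$\frac{G}{461840} + \frac{p{\left(a,-172 \right)}}{-193457} = - \frac{258923}{461840} + \frac{\frac{53}{292} - \frac{172}{374}}{-193457} = \left(-258923\right) \frac{1}{461840} + \left(\frac{53}{292} - \frac{86}{187}\right) \left(- \frac{1}{193457}\right) = - \frac{258923}{461840} + \left(\frac{53}{292} - \frac{86}{187}\right) \left(- \frac{1}{193457}\right) = - \frac{258923}{461840} - - \frac{15201}{10563526028} = - \frac{258923}{461840} + \frac{15201}{10563526028} = - \frac{683783207329501}{1219664715192880}$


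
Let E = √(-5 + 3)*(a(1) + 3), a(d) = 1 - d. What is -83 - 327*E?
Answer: -83 - 981*I*√2 ≈ -83.0 - 1387.3*I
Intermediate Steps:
E = 3*I*√2 (E = √(-5 + 3)*((1 - 1*1) + 3) = √(-2)*((1 - 1) + 3) = (I*√2)*(0 + 3) = (I*√2)*3 = 3*I*√2 ≈ 4.2426*I)
-83 - 327*E = -83 - 981*I*√2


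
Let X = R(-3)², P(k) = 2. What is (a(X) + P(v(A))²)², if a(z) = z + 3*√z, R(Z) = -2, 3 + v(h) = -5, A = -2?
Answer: 196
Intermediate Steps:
v(h) = -8 (v(h) = -3 - 5 = -8)
X = 4 (X = (-2)² = 4)
(a(X) + P(v(A))²)² = ((4 + 3*√4) + 2²)² = ((4 + 3*2) + 4)² = ((4 + 6) + 4)² = (10 + 4)² = 14² = 196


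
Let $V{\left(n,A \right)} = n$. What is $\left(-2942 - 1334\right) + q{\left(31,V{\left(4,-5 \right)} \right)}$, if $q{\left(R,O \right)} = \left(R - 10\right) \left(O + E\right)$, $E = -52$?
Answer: $-5284$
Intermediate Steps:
$q{\left(R,O \right)} = \left(-52 + O\right) \left(-10 + R\right)$ ($q{\left(R,O \right)} = \left(R - 10\right) \left(O - 52\right) = \left(-10 + R\right) \left(-52 + O\right) = \left(-52 + O\right) \left(-10 + R\right)$)
$\left(-2942 - 1334\right) + q{\left(31,V{\left(4,-5 \right)} \right)} = \left(-2942 - 1334\right) + \left(520 - 1612 - 40 + 4 \cdot 31\right) = -4276 + \left(520 - 1612 - 40 + 124\right) = -4276 - 1008 = -5284$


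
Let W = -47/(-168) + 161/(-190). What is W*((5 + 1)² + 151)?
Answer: -1694033/15960 ≈ -106.14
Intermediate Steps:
W = -9059/15960 (W = -47*(-1/168) + 161*(-1/190) = 47/168 - 161/190 = -9059/15960 ≈ -0.56761)
W*((5 + 1)² + 151) = -9059*((5 + 1)² + 151)/15960 = -9059*(6² + 151)/15960 = -9059*(36 + 151)/15960 = -9059/15960*187 = -1694033/15960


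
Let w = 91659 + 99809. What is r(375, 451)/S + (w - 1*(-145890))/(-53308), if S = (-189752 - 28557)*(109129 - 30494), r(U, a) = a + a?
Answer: -2895666572619893/457561973842610 ≈ -6.3285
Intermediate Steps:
w = 191468
r(U, a) = 2*a
S = -17166728215 (S = -218309*78635 = -17166728215)
r(375, 451)/S + (w - 1*(-145890))/(-53308) = (2*451)/(-17166728215) + (191468 - 1*(-145890))/(-53308) = 902*(-1/17166728215) + (191468 + 145890)*(-1/53308) = -902/17166728215 + 337358*(-1/53308) = -902/17166728215 - 168679/26654 = -2895666572619893/457561973842610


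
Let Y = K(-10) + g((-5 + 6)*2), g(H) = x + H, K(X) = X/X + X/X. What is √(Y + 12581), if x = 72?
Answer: √12657 ≈ 112.50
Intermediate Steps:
K(X) = 2 (K(X) = 1 + 1 = 2)
g(H) = 72 + H
Y = 76 (Y = 2 + (72 + (-5 + 6)*2) = 2 + (72 + 1*2) = 2 + (72 + 2) = 2 + 74 = 76)
√(Y + 12581) = √(76 + 12581) = √12657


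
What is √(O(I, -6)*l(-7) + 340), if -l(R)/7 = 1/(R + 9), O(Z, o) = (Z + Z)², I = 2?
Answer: 2*√71 ≈ 16.852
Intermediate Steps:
O(Z, o) = 4*Z² (O(Z, o) = (2*Z)² = 4*Z²)
l(R) = -7/(9 + R) (l(R) = -7/(R + 9) = -7/(9 + R))
√(O(I, -6)*l(-7) + 340) = √((4*2²)*(-7/(9 - 7)) + 340) = √((4*4)*(-7/2) + 340) = √(16*(-7*½) + 340) = √(16*(-7/2) + 340) = √(-56 + 340) = √284 = 2*√71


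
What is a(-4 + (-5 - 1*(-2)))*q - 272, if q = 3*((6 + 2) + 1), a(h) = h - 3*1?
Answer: -542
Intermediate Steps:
a(h) = -3 + h (a(h) = h - 3 = -3 + h)
q = 27 (q = 3*(8 + 1) = 3*9 = 27)
a(-4 + (-5 - 1*(-2)))*q - 272 = (-3 + (-4 + (-5 - 1*(-2))))*27 - 272 = (-3 + (-4 + (-5 + 2)))*27 - 272 = (-3 + (-4 - 3))*27 - 272 = (-3 - 7)*27 - 272 = -10*27 - 272 = -270 - 272 = -542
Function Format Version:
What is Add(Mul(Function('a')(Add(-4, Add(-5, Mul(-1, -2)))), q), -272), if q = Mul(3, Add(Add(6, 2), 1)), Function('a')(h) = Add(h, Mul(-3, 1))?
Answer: -542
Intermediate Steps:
Function('a')(h) = Add(-3, h) (Function('a')(h) = Add(h, -3) = Add(-3, h))
q = 27 (q = Mul(3, Add(8, 1)) = Mul(3, 9) = 27)
Add(Mul(Function('a')(Add(-4, Add(-5, Mul(-1, -2)))), q), -272) = Add(Mul(Add(-3, Add(-4, Add(-5, Mul(-1, -2)))), 27), -272) = Add(Mul(Add(-3, Add(-4, Add(-5, 2))), 27), -272) = Add(Mul(Add(-3, Add(-4, -3)), 27), -272) = Add(Mul(Add(-3, -7), 27), -272) = Add(Mul(-10, 27), -272) = Add(-270, -272) = -542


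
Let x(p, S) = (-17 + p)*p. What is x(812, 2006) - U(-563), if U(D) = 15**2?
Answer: 645315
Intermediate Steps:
x(p, S) = p*(-17 + p)
U(D) = 225
x(812, 2006) - U(-563) = 812*(-17 + 812) - 1*225 = 812*795 - 225 = 645540 - 225 = 645315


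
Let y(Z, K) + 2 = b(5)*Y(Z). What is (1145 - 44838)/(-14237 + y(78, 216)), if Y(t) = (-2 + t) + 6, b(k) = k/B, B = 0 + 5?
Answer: 3361/1089 ≈ 3.0863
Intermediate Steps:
B = 5
b(k) = k/5
Y(t) = 4 + t
y(Z, K) = 2 + Z (y(Z, K) = -2 + ((1/5)*5)*(4 + Z) = -2 + 1*(4 + Z) = -2 + (4 + Z) = 2 + Z)
(1145 - 44838)/(-14237 + y(78, 216)) = (1145 - 44838)/(-14237 + (2 + 78)) = -43693/(-14237 + 80) = -43693/(-14157) = -43693*(-1/14157) = 3361/1089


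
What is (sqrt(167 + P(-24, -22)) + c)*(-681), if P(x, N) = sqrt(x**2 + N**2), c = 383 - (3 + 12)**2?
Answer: -107598 - 681*sqrt(167 + 2*sqrt(265)) ≈ -1.1722e+5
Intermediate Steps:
c = 158 (c = 383 - 1*15**2 = 383 - 1*225 = 383 - 225 = 158)
P(x, N) = sqrt(N**2 + x**2)
(sqrt(167 + P(-24, -22)) + c)*(-681) = (sqrt(167 + sqrt((-22)**2 + (-24)**2)) + 158)*(-681) = (sqrt(167 + sqrt(484 + 576)) + 158)*(-681) = (sqrt(167 + sqrt(1060)) + 158)*(-681) = (sqrt(167 + 2*sqrt(265)) + 158)*(-681) = (158 + sqrt(167 + 2*sqrt(265)))*(-681) = -107598 - 681*sqrt(167 + 2*sqrt(265))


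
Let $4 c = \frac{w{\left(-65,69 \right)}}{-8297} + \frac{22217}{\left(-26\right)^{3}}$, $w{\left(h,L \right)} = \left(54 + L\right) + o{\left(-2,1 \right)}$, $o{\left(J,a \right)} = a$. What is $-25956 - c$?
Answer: $- \frac{1164635941035}{44870176} \approx -25956.0$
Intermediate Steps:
$w{\left(h,L \right)} = 55 + L$ ($w{\left(h,L \right)} = \left(54 + L\right) + 1 = 55 + L$)
$c = - \frac{14347221}{44870176}$ ($c = \frac{\frac{55 + 69}{-8297} + \frac{22217}{\left(-26\right)^{3}}}{4} = \frac{124 \left(- \frac{1}{8297}\right) + \frac{22217}{-17576}}{4} = \frac{- \frac{124}{8297} + 22217 \left(- \frac{1}{17576}\right)}{4} = \frac{- \frac{124}{8297} - \frac{1709}{1352}}{4} = \frac{1}{4} \left(- \frac{14347221}{11217544}\right) = - \frac{14347221}{44870176} \approx -0.31975$)
$-25956 - c = -25956 - - \frac{14347221}{44870176} = -25956 + \frac{14347221}{44870176} = - \frac{1164635941035}{44870176}$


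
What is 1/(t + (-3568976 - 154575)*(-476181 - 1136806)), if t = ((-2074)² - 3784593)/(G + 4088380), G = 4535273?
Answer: 8623653/51793999317705982444 ≈ 1.6650e-13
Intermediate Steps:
t = 516883/8623653 (t = ((-2074)² - 3784593)/(4535273 + 4088380) = (4301476 - 3784593)/8623653 = 516883*(1/8623653) = 516883/8623653 ≈ 0.059938)
1/(t + (-3568976 - 154575)*(-476181 - 1136806)) = 1/(516883/8623653 + (-3568976 - 154575)*(-476181 - 1136806)) = 1/(516883/8623653 - 3723551*(-1612987)) = 1/(516883/8623653 + 6006039356837) = 1/(51793999317705982444/8623653) = 8623653/51793999317705982444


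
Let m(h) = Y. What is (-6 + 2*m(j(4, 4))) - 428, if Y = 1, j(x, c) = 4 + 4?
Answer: -432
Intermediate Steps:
j(x, c) = 8
m(h) = 1
(-6 + 2*m(j(4, 4))) - 428 = (-6 + 2*1) - 428 = (-6 + 2) - 428 = -4 - 428 = -432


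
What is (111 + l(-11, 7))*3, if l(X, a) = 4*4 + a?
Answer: 402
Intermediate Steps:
l(X, a) = 16 + a
(111 + l(-11, 7))*3 = (111 + (16 + 7))*3 = (111 + 23)*3 = 134*3 = 402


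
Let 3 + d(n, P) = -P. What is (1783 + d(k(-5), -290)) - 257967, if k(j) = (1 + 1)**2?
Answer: -255897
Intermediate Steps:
k(j) = 4 (k(j) = 2**2 = 4)
d(n, P) = -3 - P
(1783 + d(k(-5), -290)) - 257967 = (1783 + (-3 - 1*(-290))) - 257967 = (1783 + (-3 + 290)) - 257967 = (1783 + 287) - 257967 = 2070 - 257967 = -255897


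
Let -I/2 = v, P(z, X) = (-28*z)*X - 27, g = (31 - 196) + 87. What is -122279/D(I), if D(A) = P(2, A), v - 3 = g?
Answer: 122279/8427 ≈ 14.510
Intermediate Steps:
g = -78 (g = -165 + 87 = -78)
P(z, X) = -27 - 28*X*z (P(z, X) = -28*X*z - 27 = -27 - 28*X*z)
v = -75 (v = 3 - 78 = -75)
I = 150 (I = -2*(-75) = 150)
D(A) = -27 - 56*A (D(A) = -27 - 28*A*2 = -27 - 56*A)
-122279/D(I) = -122279/(-27 - 56*150) = -122279/(-27 - 8400) = -122279/(-8427) = -122279*(-1/8427) = 122279/8427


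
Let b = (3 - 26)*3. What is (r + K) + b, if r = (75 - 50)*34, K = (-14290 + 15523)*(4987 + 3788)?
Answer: 10820356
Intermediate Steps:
K = 10819575 (K = 1233*8775 = 10819575)
b = -69 (b = -23*3 = -69)
r = 850 (r = 25*34 = 850)
(r + K) + b = (850 + 10819575) - 69 = 10820425 - 69 = 10820356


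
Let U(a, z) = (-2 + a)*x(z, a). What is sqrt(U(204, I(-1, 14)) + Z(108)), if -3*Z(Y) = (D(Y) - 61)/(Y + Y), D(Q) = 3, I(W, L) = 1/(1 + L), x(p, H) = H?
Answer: sqrt(13351421)/18 ≈ 203.00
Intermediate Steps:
Z(Y) = 29/(3*Y) (Z(Y) = -(3 - 61)/(3*(Y + Y)) = -(-58)/(3*(2*Y)) = -(-58)*1/(2*Y)/3 = -(-29)/(3*Y) = 29/(3*Y))
U(a, z) = a*(-2 + a) (U(a, z) = (-2 + a)*a = a*(-2 + a))
sqrt(U(204, I(-1, 14)) + Z(108)) = sqrt(204*(-2 + 204) + (29/3)/108) = sqrt(204*202 + (29/3)*(1/108)) = sqrt(41208 + 29/324) = sqrt(13351421/324) = sqrt(13351421)/18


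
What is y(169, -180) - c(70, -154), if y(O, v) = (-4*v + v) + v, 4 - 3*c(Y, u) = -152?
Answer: 308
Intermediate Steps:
c(Y, u) = 52 (c(Y, u) = 4/3 - ⅓*(-152) = 4/3 + 152/3 = 52)
y(O, v) = -2*v (y(O, v) = -3*v + v = -2*v)
y(169, -180) - c(70, -154) = -2*(-180) - 1*52 = 360 - 52 = 308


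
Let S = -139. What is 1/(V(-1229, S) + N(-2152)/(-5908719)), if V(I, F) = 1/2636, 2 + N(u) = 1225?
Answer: 15575383284/2684891 ≈ 5801.1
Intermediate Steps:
N(u) = 1223 (N(u) = -2 + 1225 = 1223)
V(I, F) = 1/2636
1/(V(-1229, S) + N(-2152)/(-5908719)) = 1/(1/2636 + 1223/(-5908719)) = 1/(1/2636 + 1223*(-1/5908719)) = 1/(1/2636 - 1223/5908719) = 1/(2684891/15575383284) = 15575383284/2684891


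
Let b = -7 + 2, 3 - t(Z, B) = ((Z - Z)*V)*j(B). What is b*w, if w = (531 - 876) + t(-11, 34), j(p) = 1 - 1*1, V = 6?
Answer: 1710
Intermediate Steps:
j(p) = 0 (j(p) = 1 - 1 = 0)
t(Z, B) = 3 (t(Z, B) = 3 - (Z - Z)*6*0 = 3 - 0*6*0 = 3 - 0*0 = 3 - 1*0 = 3 + 0 = 3)
b = -5
w = -342 (w = (531 - 876) + 3 = -345 + 3 = -342)
b*w = -5*(-342) = 1710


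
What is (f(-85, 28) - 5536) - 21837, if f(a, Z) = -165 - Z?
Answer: -27566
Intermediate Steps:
(f(-85, 28) - 5536) - 21837 = ((-165 - 1*28) - 5536) - 21837 = ((-165 - 28) - 5536) - 21837 = (-193 - 5536) - 21837 = -5729 - 21837 = -27566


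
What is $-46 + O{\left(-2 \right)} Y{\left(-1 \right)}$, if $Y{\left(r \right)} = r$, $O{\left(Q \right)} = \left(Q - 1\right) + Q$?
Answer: $-41$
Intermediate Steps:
$O{\left(Q \right)} = -1 + 2 Q$ ($O{\left(Q \right)} = \left(-1 + Q\right) + Q = -1 + 2 Q$)
$-46 + O{\left(-2 \right)} Y{\left(-1 \right)} = -46 + \left(-1 + 2 \left(-2\right)\right) \left(-1\right) = -46 + \left(-1 - 4\right) \left(-1\right) = -46 - -5 = -46 + 5 = -41$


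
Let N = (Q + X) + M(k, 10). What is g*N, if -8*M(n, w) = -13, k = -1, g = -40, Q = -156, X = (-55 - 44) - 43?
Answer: 11855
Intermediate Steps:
X = -142 (X = -99 - 43 = -142)
M(n, w) = 13/8 (M(n, w) = -⅛*(-13) = 13/8)
N = -2371/8 (N = (-156 - 142) + 13/8 = -298 + 13/8 = -2371/8 ≈ -296.38)
g*N = -40*(-2371/8) = 11855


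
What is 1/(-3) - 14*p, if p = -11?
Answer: 461/3 ≈ 153.67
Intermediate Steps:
1/(-3) - 14*p = 1/(-3) - 14*(-11) = -⅓ + 154 = 461/3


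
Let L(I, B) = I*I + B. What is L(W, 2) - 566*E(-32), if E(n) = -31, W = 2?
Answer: 17552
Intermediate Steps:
L(I, B) = B + I² (L(I, B) = I² + B = B + I²)
L(W, 2) - 566*E(-32) = (2 + 2²) - 566*(-31) = (2 + 4) + 17546 = 6 + 17546 = 17552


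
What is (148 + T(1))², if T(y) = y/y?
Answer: 22201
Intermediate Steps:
T(y) = 1
(148 + T(1))² = (148 + 1)² = 149² = 22201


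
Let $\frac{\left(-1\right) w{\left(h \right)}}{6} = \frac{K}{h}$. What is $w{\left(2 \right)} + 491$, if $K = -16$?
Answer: $539$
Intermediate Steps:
$w{\left(h \right)} = \frac{96}{h}$ ($w{\left(h \right)} = - 6 \left(- \frac{16}{h}\right) = \frac{96}{h}$)
$w{\left(2 \right)} + 491 = \frac{96}{2} + 491 = 96 \cdot \frac{1}{2} + 491 = 48 + 491 = 539$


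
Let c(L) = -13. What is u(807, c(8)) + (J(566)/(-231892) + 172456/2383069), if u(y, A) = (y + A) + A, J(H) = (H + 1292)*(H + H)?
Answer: 106654954534519/138153659137 ≈ 772.00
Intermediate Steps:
J(H) = 2*H*(1292 + H) (J(H) = (1292 + H)*(2*H) = 2*H*(1292 + H))
u(y, A) = y + 2*A (u(y, A) = (A + y) + A = y + 2*A)
u(807, c(8)) + (J(566)/(-231892) + 172456/2383069) = (807 + 2*(-13)) + ((2*566*(1292 + 566))/(-231892) + 172456/2383069) = (807 - 26) + ((2*566*1858)*(-1/231892) + 172456*(1/2383069)) = 781 + (2103256*(-1/231892) + 172456/2383069) = 781 + (-525814/57973 + 172456/2383069) = 781 - 1243053251478/138153659137 = 106654954534519/138153659137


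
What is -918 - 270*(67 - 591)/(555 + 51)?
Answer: -69138/101 ≈ -684.53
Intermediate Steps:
-918 - 270*(67 - 591)/(555 + 51) = -918 - (-141480)/606 = -918 - 270*(-262/303) = -918 + 23580/101 = -69138/101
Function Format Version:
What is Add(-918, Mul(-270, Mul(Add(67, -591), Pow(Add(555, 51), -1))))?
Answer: Rational(-69138, 101) ≈ -684.53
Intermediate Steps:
Add(-918, Mul(-270, Mul(Add(67, -591), Pow(Add(555, 51), -1)))) = Add(-918, Mul(-270, Mul(-524, Pow(606, -1)))) = Add(-918, Mul(-270, Mul(-524, Rational(1, 606)))) = Add(-918, Mul(-270, Rational(-262, 303))) = Add(-918, Rational(23580, 101)) = Rational(-69138, 101)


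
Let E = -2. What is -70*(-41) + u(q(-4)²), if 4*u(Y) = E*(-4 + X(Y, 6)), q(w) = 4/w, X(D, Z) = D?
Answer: 5743/2 ≈ 2871.5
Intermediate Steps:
u(Y) = 2 - Y/2 (u(Y) = (-2*(-4 + Y))/4 = (8 - 2*Y)/4 = 2 - Y/2)
-70*(-41) + u(q(-4)²) = -70*(-41) + (2 - 1²/2) = 2870 + (2 - 1²/2) = 2870 + (2 - ½*(-1)²) = 2870 + (2 - ½*1) = 2870 + (2 - ½) = 2870 + 3/2 = 5743/2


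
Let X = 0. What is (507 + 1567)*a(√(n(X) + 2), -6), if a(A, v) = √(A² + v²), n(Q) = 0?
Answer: 2074*√38 ≈ 12785.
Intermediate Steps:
(507 + 1567)*a(√(n(X) + 2), -6) = (507 + 1567)*√((√(0 + 2))² + (-6)²) = 2074*√((√2)² + 36) = 2074*√(2 + 36) = 2074*√38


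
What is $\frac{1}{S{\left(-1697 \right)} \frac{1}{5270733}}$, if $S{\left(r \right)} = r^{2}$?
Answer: $\frac{5270733}{2879809} \approx 1.8302$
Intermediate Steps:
$\frac{1}{S{\left(-1697 \right)} \frac{1}{5270733}} = \frac{1}{\left(-1697\right)^{2} \cdot \frac{1}{5270733}} = \frac{1}{2879809 \cdot \frac{1}{5270733}} = \frac{1}{\frac{2879809}{5270733}} = \frac{5270733}{2879809}$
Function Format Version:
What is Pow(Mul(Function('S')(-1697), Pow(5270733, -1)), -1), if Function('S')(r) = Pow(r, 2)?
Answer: Rational(5270733, 2879809) ≈ 1.8302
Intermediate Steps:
Pow(Mul(Function('S')(-1697), Pow(5270733, -1)), -1) = Pow(Mul(Pow(-1697, 2), Pow(5270733, -1)), -1) = Pow(Mul(2879809, Rational(1, 5270733)), -1) = Pow(Rational(2879809, 5270733), -1) = Rational(5270733, 2879809)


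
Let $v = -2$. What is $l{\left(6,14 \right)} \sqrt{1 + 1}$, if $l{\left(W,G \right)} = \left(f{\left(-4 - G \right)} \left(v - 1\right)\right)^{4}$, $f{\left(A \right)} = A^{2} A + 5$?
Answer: $93382412857500321 \sqrt{2} \approx 1.3206 \cdot 10^{17}$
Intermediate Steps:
$f{\left(A \right)} = 5 + A^{3}$ ($f{\left(A \right)} = A^{3} + 5 = 5 + A^{3}$)
$l{\left(W,G \right)} = \left(-15 - 3 \left(-4 - G\right)^{3}\right)^{4}$ ($l{\left(W,G \right)} = \left(\left(5 + \left(-4 - G\right)^{3}\right) \left(-2 - 1\right)\right)^{4} = \left(\left(5 + \left(-4 - G\right)^{3}\right) \left(-3\right)\right)^{4} = \left(-15 - 3 \left(-4 - G\right)^{3}\right)^{4}$)
$l{\left(6,14 \right)} \sqrt{1 + 1} = 81 \left(-5 + \left(4 + 14\right)^{3}\right)^{4} \sqrt{1 + 1} = 81 \left(-5 + 18^{3}\right)^{4} \sqrt{2} = 81 \left(-5 + 5832\right)^{4} \sqrt{2} = 81 \cdot 5827^{4} \sqrt{2} = 81 \cdot 1152869294537041 \sqrt{2} = 93382412857500321 \sqrt{2}$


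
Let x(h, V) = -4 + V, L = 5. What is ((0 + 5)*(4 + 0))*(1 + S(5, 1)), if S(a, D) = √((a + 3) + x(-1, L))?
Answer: 80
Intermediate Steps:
S(a, D) = √(4 + a) (S(a, D) = √((a + 3) + (-4 + 5)) = √((3 + a) + 1) = √(4 + a))
((0 + 5)*(4 + 0))*(1 + S(5, 1)) = ((0 + 5)*(4 + 0))*(1 + √(4 + 5)) = (5*4)*(1 + √9) = 20*(1 + 3) = 20*4 = 80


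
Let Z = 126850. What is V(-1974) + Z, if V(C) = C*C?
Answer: 4023526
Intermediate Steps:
V(C) = C**2
V(-1974) + Z = (-1974)**2 + 126850 = 3896676 + 126850 = 4023526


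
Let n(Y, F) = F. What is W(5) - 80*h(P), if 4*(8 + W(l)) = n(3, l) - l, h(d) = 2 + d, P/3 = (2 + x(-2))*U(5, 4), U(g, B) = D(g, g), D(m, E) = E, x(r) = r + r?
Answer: 2232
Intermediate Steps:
x(r) = 2*r
U(g, B) = g
P = -30 (P = 3*((2 + 2*(-2))*5) = 3*((2 - 4)*5) = 3*(-2*5) = 3*(-10) = -30)
W(l) = -8 (W(l) = -8 + (l - l)/4 = -8 + (¼)*0 = -8 + 0 = -8)
W(5) - 80*h(P) = -8 - 80*(2 - 30) = -8 - 80*(-28) = -8 + 2240 = 2232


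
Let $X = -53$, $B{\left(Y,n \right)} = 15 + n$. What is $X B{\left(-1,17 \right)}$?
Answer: $-1696$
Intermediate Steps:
$X B{\left(-1,17 \right)} = - 53 \left(15 + 17\right) = \left(-53\right) 32 = -1696$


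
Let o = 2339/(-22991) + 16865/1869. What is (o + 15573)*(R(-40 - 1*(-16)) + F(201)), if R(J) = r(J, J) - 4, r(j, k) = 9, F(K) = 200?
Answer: 137259383684155/42970179 ≈ 3.1943e+6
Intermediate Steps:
o = 383371624/42970179 (o = 2339*(-1/22991) + 16865*(1/1869) = -2339/22991 + 16865/1869 = 383371624/42970179 ≈ 8.9218)
R(J) = 5 (R(J) = 9 - 4 = 5)
(o + 15573)*(R(-40 - 1*(-16)) + F(201)) = (383371624/42970179 + 15573)*(5 + 200) = (669557969191/42970179)*205 = 137259383684155/42970179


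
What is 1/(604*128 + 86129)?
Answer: 1/163441 ≈ 6.1184e-6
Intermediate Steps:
1/(604*128 + 86129) = 1/(77312 + 86129) = 1/163441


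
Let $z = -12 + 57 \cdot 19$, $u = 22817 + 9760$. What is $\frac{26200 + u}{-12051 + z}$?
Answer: $- \frac{58777}{10980} \approx -5.3531$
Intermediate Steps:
$u = 32577$
$z = 1071$ ($z = -12 + 1083 = 1071$)
$\frac{26200 + u}{-12051 + z} = \frac{26200 + 32577}{-12051 + 1071} = \frac{58777}{-10980} = 58777 \left(- \frac{1}{10980}\right) = - \frac{58777}{10980}$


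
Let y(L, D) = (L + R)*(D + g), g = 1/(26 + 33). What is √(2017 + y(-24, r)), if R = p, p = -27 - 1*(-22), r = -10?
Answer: 2*√2007239/59 ≈ 48.026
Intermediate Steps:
g = 1/59 ≈ 0.016949
p = -5 (p = -27 + 22 = -5)
R = -5
y(L, D) = (-5 + L)*(1/59 + D) (y(L, D) = (L - 5)*(D + 1/59) = (-5 + L)*(1/59 + D))
√(2017 + y(-24, r)) = √(2017 + (-5/59 - 5*(-10) + (1/59)*(-24) - 10*(-24))) = √(2017 + (-5/59 + 50 - 24/59 + 240)) = √(2017 + 17081/59) = √(136084/59) = 2*√2007239/59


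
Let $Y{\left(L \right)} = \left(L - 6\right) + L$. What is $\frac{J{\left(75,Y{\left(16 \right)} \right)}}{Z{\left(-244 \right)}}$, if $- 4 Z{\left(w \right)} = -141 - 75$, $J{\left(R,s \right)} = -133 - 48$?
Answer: $- \frac{181}{54} \approx -3.3519$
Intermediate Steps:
$Y{\left(L \right)} = -6 + 2 L$ ($Y{\left(L \right)} = \left(-6 + L\right) + L = -6 + 2 L$)
$J{\left(R,s \right)} = -181$
$Z{\left(w \right)} = 54$ ($Z{\left(w \right)} = - \frac{-141 - 75}{4} = \left(- \frac{1}{4}\right) \left(-216\right) = 54$)
$\frac{J{\left(75,Y{\left(16 \right)} \right)}}{Z{\left(-244 \right)}} = - \frac{181}{54}$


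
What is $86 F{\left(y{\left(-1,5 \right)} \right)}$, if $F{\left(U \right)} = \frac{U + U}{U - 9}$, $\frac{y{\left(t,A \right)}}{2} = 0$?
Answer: $0$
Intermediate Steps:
$y{\left(t,A \right)} = 0$ ($y{\left(t,A \right)} = 2 \cdot 0 = 0$)
$F{\left(U \right)} = \frac{2 U}{-9 + U}$
$86 F{\left(y{\left(-1,5 \right)} \right)} = 86 \cdot 2 \cdot 0 \frac{1}{-9 + 0} = 86 \cdot 2 \cdot 0 \frac{1}{-9} = 86 \cdot 2 \cdot 0 \left(- \frac{1}{9}\right) = 86 \cdot 0 = 0$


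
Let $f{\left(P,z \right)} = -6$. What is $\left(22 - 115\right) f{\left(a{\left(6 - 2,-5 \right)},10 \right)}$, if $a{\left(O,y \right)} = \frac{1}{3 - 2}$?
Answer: $558$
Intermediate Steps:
$a{\left(O,y \right)} = 1$ ($a{\left(O,y \right)} = 1^{-1} = 1$)
$\left(22 - 115\right) f{\left(a{\left(6 - 2,-5 \right)},10 \right)} = \left(22 - 115\right) \left(-6\right) = \left(-93\right) \left(-6\right) = 558$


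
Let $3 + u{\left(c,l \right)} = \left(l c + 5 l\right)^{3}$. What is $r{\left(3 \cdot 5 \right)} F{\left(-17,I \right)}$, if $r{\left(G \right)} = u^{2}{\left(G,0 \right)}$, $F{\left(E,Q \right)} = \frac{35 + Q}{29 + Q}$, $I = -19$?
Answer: $\frac{72}{5} \approx 14.4$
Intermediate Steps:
$F{\left(E,Q \right)} = \frac{35 + Q}{29 + Q}$
$u{\left(c,l \right)} = -3 + \left(5 l + c l\right)^{3}$ ($u{\left(c,l \right)} = -3 + \left(l c + 5 l\right)^{3} = -3 + \left(c l + 5 l\right)^{3} = -3 + \left(5 l + c l\right)^{3}$)
$r{\left(G \right)} = 9$ ($r{\left(G \right)} = \left(-3 + 0^{3} \left(5 + G\right)^{3}\right)^{2} = \left(-3 + 0 \left(5 + G\right)^{3}\right)^{2} = \left(-3 + 0\right)^{2} = \left(-3\right)^{2} = 9$)
$r{\left(3 \cdot 5 \right)} F{\left(-17,I \right)} = 9 \frac{35 - 19}{29 - 19} = 9 \cdot \frac{1}{10} \cdot 16 = 9 \cdot \frac{8}{5} = \frac{72}{5}$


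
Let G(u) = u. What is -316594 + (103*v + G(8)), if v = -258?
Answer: -343160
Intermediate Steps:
-316594 + (103*v + G(8)) = -316594 + (103*(-258) + 8) = -316594 + (-26574 + 8) = -316594 - 26566 = -343160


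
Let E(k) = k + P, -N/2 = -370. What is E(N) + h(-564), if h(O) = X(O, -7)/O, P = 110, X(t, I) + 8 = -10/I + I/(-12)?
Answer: 40270103/47376 ≈ 850.01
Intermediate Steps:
X(t, I) = -8 - 10/I - I/12 (X(t, I) = -8 + (-10/I + I/(-12)) = -8 + (-10/I + I*(-1/12)) = -8 + (-10/I - I/12) = -8 - 10/I - I/12)
N = 740 (N = -2*(-370) = 740)
h(O) = -503/(84*O) (h(O) = (-8 - 10/(-7) - 1/12*(-7))/O = (-8 - 10*(-⅐) + 7/12)/O = (-8 + 10/7 + 7/12)/O = -503/(84*O))
E(k) = 110 + k (E(k) = k + 110 = 110 + k)
E(N) + h(-564) = (110 + 740) - 503/84/(-564) = 850 - 503/84*(-1/564) = 850 + 503/47376 = 40270103/47376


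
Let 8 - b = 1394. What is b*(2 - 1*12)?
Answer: 13860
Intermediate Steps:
b = -1386 (b = 8 - 1*1394 = 8 - 1394 = -1386)
b*(2 - 1*12) = -1386*(2 - 1*12) = -1386*(2 - 12) = -1386*(-10) = 13860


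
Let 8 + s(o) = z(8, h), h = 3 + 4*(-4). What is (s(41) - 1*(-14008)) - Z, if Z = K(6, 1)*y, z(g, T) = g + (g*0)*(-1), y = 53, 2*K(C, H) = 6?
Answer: 13849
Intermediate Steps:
K(C, H) = 3 (K(C, H) = (1/2)*6 = 3)
h = -13 (h = 3 - 16 = -13)
z(g, T) = g (z(g, T) = g + 0*(-1) = g + 0 = g)
s(o) = 0 (s(o) = -8 + 8 = 0)
Z = 159 (Z = 3*53 = 159)
(s(41) - 1*(-14008)) - Z = (0 - 1*(-14008)) - 1*159 = (0 + 14008) - 159 = 14008 - 159 = 13849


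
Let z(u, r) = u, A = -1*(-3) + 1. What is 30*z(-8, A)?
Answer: -240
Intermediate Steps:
A = 4 (A = 3 + 1 = 4)
30*z(-8, A) = 30*(-8) = -240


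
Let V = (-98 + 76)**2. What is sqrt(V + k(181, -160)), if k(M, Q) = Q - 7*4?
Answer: 2*sqrt(74) ≈ 17.205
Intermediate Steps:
k(M, Q) = -28 + Q (k(M, Q) = Q - 28 = -28 + Q)
V = 484 (V = (-22)**2 = 484)
sqrt(V + k(181, -160)) = sqrt(484 + (-28 - 160)) = sqrt(484 - 188) = sqrt(296) = 2*sqrt(74)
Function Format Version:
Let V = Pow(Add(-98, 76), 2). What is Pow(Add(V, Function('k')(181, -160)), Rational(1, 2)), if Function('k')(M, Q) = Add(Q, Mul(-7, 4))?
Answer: Mul(2, Pow(74, Rational(1, 2))) ≈ 17.205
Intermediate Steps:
Function('k')(M, Q) = Add(-28, Q) (Function('k')(M, Q) = Add(Q, -28) = Add(-28, Q))
V = 484 (V = Pow(-22, 2) = 484)
Pow(Add(V, Function('k')(181, -160)), Rational(1, 2)) = Pow(Add(484, Add(-28, -160)), Rational(1, 2)) = Pow(Add(484, -188), Rational(1, 2)) = Pow(296, Rational(1, 2)) = Mul(2, Pow(74, Rational(1, 2)))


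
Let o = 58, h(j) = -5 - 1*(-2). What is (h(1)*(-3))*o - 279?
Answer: 243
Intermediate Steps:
h(j) = -3 (h(j) = -5 + 2 = -3)
(h(1)*(-3))*o - 279 = -3*(-3)*58 - 279 = 9*58 - 279 = 522 - 279 = 243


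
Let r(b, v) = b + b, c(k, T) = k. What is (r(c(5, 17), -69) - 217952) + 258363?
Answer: 40421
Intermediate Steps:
r(b, v) = 2*b
(r(c(5, 17), -69) - 217952) + 258363 = (2*5 - 217952) + 258363 = (10 - 217952) + 258363 = -217942 + 258363 = 40421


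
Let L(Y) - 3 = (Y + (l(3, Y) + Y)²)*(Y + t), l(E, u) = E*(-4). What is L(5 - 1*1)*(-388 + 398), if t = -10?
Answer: -4050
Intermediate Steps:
l(E, u) = -4*E
L(Y) = 3 + (-10 + Y)*(Y + (-12 + Y)²) (L(Y) = 3 + (Y + (-4*3 + Y)²)*(Y - 10) = 3 + (Y + (-12 + Y)²)*(-10 + Y) = 3 + (-10 + Y)*(Y + (-12 + Y)²))
L(5 - 1*1)*(-388 + 398) = (-1437 + (5 - 1*1)³ - 33*(5 - 1*1)² + 374*(5 - 1*1))*(-388 + 398) = (-1437 + (5 - 1)³ - 33*(5 - 1)² + 374*(5 - 1))*10 = (-1437 + 4³ - 33*4² + 374*4)*10 = (-1437 + 64 - 33*16 + 1496)*10 = (-1437 + 64 - 528 + 1496)*10 = -405*10 = -4050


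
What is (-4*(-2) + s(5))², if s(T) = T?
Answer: 169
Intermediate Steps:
(-4*(-2) + s(5))² = (-4*(-2) + 5)² = (8 + 5)² = 13² = 169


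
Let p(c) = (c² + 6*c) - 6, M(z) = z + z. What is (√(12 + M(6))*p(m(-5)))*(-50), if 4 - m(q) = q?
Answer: -12900*√6 ≈ -31598.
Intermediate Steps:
m(q) = 4 - q
M(z) = 2*z
p(c) = -6 + c² + 6*c
(√(12 + M(6))*p(m(-5)))*(-50) = (√(12 + 2*6)*(-6 + (4 - 1*(-5))² + 6*(4 - 1*(-5))))*(-50) = (√(12 + 12)*(-6 + (4 + 5)² + 6*(4 + 5)))*(-50) = (√24*(-6 + 9² + 6*9))*(-50) = ((2*√6)*(-6 + 81 + 54))*(-50) = ((2*√6)*129)*(-50) = (258*√6)*(-50) = -12900*√6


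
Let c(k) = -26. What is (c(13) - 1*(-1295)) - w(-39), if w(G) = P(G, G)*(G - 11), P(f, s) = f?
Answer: -681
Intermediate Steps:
w(G) = G*(-11 + G) (w(G) = G*(G - 11) = G*(-11 + G))
(c(13) - 1*(-1295)) - w(-39) = (-26 - 1*(-1295)) - (-39)*(-11 - 39) = (-26 + 1295) - (-39)*(-50) = 1269 - 1*1950 = 1269 - 1950 = -681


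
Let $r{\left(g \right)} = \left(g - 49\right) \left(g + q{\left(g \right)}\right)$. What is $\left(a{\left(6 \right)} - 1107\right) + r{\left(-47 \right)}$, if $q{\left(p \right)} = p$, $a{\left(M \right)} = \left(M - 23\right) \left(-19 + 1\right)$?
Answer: $8223$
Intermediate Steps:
$a{\left(M \right)} = 414 - 18 M$ ($a{\left(M \right)} = \left(-23 + M\right) \left(-18\right) = 414 - 18 M$)
$r{\left(g \right)} = 2 g \left(-49 + g\right)$ ($r{\left(g \right)} = \left(g - 49\right) \left(g + g\right) = \left(-49 + g\right) 2 g = 2 g \left(-49 + g\right)$)
$\left(a{\left(6 \right)} - 1107\right) + r{\left(-47 \right)} = \left(\left(414 - 108\right) - 1107\right) + 2 \left(-47\right) \left(-49 - 47\right) = \left(\left(414 - 108\right) - 1107\right) + 2 \left(-47\right) \left(-96\right) = \left(306 - 1107\right) + 9024 = -801 + 9024 = 8223$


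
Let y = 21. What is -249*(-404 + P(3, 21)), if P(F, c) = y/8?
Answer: 799539/8 ≈ 99942.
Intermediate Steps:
P(F, c) = 21/8
-249*(-404 + P(3, 21)) = -249*(-404 + 21/8) = -249*(-3211/8) = 799539/8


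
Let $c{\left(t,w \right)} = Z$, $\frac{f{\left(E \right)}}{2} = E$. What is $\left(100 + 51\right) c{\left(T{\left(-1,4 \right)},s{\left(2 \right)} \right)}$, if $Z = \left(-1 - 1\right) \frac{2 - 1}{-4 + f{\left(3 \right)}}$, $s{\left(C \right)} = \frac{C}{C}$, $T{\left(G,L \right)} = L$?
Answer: $-151$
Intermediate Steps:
$f{\left(E \right)} = 2 E$
$s{\left(C \right)} = 1$
$Z = -1$ ($Z = \left(-1 - 1\right) \frac{2 - 1}{-4 + 2 \cdot 3} = - 2 \cdot 1 \frac{1}{-4 + 6} = - 2 \cdot 1 \cdot \frac{1}{2} = \left(-2\right) \frac{1}{2} = -1$)
$c{\left(t,w \right)} = -1$
$\left(100 + 51\right) c{\left(T{\left(-1,4 \right)},s{\left(2 \right)} \right)} = \left(100 + 51\right) \left(-1\right) = 151 \left(-1\right) = -151$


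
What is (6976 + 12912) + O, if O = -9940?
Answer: 9948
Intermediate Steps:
(6976 + 12912) + O = (6976 + 12912) - 9940 = 19888 - 9940 = 9948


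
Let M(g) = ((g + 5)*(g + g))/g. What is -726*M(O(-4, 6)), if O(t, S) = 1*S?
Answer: -15972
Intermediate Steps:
O(t, S) = S
M(g) = 10 + 2*g (M(g) = ((5 + g)*(2*g))/g = (2*g*(5 + g))/g = 10 + 2*g)
-726*M(O(-4, 6)) = -726*(10 + 2*6) = -726*(10 + 12) = -726*22 = -15972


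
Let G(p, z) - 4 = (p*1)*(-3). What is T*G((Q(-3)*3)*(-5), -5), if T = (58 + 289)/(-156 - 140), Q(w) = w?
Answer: 45457/296 ≈ 153.57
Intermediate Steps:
G(p, z) = 4 - 3*p (G(p, z) = 4 + (p*1)*(-3) = 4 + p*(-3) = 4 - 3*p)
T = -347/296 (T = 347/(-296) = 347*(-1/296) = -347/296 ≈ -1.1723)
T*G((Q(-3)*3)*(-5), -5) = -347*(4 - 3*(-3*3)*(-5))/296 = -347*(4 - (-27)*(-5))/296 = -347*(4 - 3*45)/296 = -347*(4 - 135)/296 = -347/296*(-131) = 45457/296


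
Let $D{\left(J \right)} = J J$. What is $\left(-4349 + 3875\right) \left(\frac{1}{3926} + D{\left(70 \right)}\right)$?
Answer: $- \frac{4559264037}{1963} \approx -2.3226 \cdot 10^{6}$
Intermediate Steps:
$D{\left(J \right)} = J^{2}$
$\left(-4349 + 3875\right) \left(\frac{1}{3926} + D{\left(70 \right)}\right) = \left(-4349 + 3875\right) \left(\frac{1}{3926} + 70^{2}\right) = - 474 \left(\frac{1}{3926} + 4900\right) = \left(-474\right) \frac{19237401}{3926} = - \frac{4559264037}{1963}$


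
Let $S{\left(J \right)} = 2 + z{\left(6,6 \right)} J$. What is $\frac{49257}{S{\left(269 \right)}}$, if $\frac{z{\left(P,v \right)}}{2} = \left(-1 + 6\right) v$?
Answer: $\frac{49257}{16142} \approx 3.0515$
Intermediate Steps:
$z{\left(P,v \right)} = 10 v$ ($z{\left(P,v \right)} = 2 \left(-1 + 6\right) v = 2 \cdot 5 v = 10 v$)
$S{\left(J \right)} = 2 + 60 J$ ($S{\left(J \right)} = 2 + 10 \cdot 6 J = 2 + 60 J$)
$\frac{49257}{S{\left(269 \right)}} = \frac{49257}{2 + 60 \cdot 269} = \frac{49257}{2 + 16140} = \frac{49257}{16142}$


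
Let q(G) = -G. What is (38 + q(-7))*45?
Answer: 2025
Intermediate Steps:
(38 + q(-7))*45 = (38 - 1*(-7))*45 = (38 + 7)*45 = 45*45 = 2025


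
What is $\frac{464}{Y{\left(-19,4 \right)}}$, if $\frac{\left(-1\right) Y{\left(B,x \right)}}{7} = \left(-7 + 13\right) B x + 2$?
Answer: $\frac{232}{1589} \approx 0.146$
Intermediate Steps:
$Y{\left(B,x \right)} = -14 - 42 B x$ ($Y{\left(B,x \right)} = - 7 \left(\left(-7 + 13\right) B x + 2\right) = - 7 \left(6 B x + 2\right) = - 7 \left(2 + 6 B x\right) = -14 - 42 B x$)
$\frac{464}{Y{\left(-19,4 \right)}} = \frac{464}{-14 - \left(-798\right) 4} = \frac{464}{-14 + 3192} = \frac{464}{3178} = 464 \cdot \frac{1}{3178} = \frac{232}{1589}$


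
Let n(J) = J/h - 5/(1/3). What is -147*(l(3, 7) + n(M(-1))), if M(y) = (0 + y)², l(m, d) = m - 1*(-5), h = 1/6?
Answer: 147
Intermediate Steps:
h = ⅙ ≈ 0.16667
l(m, d) = 5 + m (l(m, d) = m + 5 = 5 + m)
M(y) = y²
n(J) = -15 + 6*J (n(J) = J/(⅙) - 5/(1/3) = J*6 - 5/⅓ = 6*J - 5*3 = 6*J - 15 = -15 + 6*J)
-147*(l(3, 7) + n(M(-1))) = -147*((5 + 3) + (-15 + 6*(-1)²)) = -147*(8 + (-15 + 6*1)) = -147*(8 + (-15 + 6)) = -147*(8 - 9) = -147*(-1) = 147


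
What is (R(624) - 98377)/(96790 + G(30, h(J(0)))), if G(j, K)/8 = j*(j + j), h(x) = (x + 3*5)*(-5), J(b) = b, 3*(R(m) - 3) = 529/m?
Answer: -184155599/208147680 ≈ -0.88474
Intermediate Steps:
R(m) = 3 + 529/(3*m) (R(m) = 3 + (529/m)/3 = 3 + 529/(3*m))
h(x) = -75 - 5*x (h(x) = (x + 15)*(-5) = (15 + x)*(-5) = -75 - 5*x)
G(j, K) = 16*j**2 (G(j, K) = 8*(j*(j + j)) = 8*(j*(2*j)) = 8*(2*j**2) = 16*j**2)
(R(624) - 98377)/(96790 + G(30, h(J(0)))) = ((3 + (529/3)/624) - 98377)/(96790 + 16*30**2) = ((3 + (529/3)*(1/624)) - 98377)/(96790 + 16*900) = ((3 + 529/1872) - 98377)/(96790 + 14400) = (6145/1872 - 98377)/111190 = -184155599/1872*1/111190 = -184155599/208147680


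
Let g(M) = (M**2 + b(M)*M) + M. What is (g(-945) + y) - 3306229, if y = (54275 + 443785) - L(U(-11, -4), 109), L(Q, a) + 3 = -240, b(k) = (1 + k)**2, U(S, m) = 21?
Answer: -844039366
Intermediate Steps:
L(Q, a) = -243 (L(Q, a) = -3 - 240 = -243)
y = 498303 (y = (54275 + 443785) - 1*(-243) = 498060 + 243 = 498303)
g(M) = M + M**2 + M*(1 + M)**2 (g(M) = (M**2 + (1 + M)**2*M) + M = (M**2 + M*(1 + M)**2) + M = M + M**2 + M*(1 + M)**2)
(g(-945) + y) - 3306229 = (-945*(1 - 945 + (1 - 945)**2) + 498303) - 3306229 = (-945*(1 - 945 + (-944)**2) + 498303) - 3306229 = (-945*(1 - 945 + 891136) + 498303) - 3306229 = (-945*890192 + 498303) - 3306229 = (-841231440 + 498303) - 3306229 = -840733137 - 3306229 = -844039366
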